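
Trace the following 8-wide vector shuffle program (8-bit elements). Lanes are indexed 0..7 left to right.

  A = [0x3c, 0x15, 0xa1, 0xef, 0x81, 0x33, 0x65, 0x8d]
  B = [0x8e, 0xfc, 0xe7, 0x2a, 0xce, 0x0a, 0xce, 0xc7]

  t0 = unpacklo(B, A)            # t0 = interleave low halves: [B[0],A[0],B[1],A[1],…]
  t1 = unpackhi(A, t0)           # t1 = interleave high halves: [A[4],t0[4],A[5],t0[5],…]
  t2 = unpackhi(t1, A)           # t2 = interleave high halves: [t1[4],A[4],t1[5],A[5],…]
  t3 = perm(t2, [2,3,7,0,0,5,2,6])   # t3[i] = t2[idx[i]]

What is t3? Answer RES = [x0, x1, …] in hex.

t0 = [0x8e, 0x3c, 0xfc, 0x15, 0xe7, 0xa1, 0x2a, 0xef]
t1 = [0x81, 0xe7, 0x33, 0xa1, 0x65, 0x2a, 0x8d, 0xef]
t2 = [0x65, 0x81, 0x2a, 0x33, 0x8d, 0x65, 0xef, 0x8d]
t3 = [0x2a, 0x33, 0x8d, 0x65, 0x65, 0x65, 0x2a, 0xef]

RES = [0x2a, 0x33, 0x8d, 0x65, 0x65, 0x65, 0x2a, 0xef]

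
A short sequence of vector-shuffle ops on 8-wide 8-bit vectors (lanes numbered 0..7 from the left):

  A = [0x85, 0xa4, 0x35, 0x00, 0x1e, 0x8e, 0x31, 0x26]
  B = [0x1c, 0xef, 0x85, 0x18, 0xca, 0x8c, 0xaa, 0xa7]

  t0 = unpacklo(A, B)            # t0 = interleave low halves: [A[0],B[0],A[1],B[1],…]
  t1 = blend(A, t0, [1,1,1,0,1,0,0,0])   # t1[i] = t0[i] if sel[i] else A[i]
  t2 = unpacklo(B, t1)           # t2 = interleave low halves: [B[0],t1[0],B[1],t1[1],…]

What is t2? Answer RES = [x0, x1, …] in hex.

RES = [ 0x1c  0x85  0xef  0x1c  0x85  0xa4  0x18  0x00 ]

→ t0 |85|1c|a4|ef|35|85|00|18|
→ t1 |85|1c|a4|00|35|8e|31|26|
→ t2 |1c|85|ef|1c|85|a4|18|00|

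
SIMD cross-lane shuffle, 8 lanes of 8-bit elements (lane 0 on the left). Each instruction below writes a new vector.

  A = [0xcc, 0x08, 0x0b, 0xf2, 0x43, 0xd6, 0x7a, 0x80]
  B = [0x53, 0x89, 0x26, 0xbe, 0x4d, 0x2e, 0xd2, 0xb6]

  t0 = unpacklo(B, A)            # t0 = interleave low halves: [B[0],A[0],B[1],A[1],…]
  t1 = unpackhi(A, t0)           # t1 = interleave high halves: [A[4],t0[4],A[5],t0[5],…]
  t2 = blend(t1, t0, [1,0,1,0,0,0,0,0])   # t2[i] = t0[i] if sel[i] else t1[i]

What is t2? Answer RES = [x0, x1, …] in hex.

RES = [0x53, 0x26, 0x89, 0x0b, 0x7a, 0xbe, 0x80, 0xf2]

  t0: 53 cc 89 08 26 0b be f2
  t1: 43 26 d6 0b 7a be 80 f2
  t2: 53 26 89 0b 7a be 80 f2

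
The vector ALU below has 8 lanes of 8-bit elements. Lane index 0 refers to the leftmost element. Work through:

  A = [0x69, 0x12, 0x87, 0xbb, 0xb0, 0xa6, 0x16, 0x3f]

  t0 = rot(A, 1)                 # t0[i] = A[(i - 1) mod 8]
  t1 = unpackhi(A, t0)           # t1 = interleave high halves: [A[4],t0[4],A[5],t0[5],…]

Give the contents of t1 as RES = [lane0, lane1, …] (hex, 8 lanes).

  t0: 3f 69 12 87 bb b0 a6 16
  t1: b0 bb a6 b0 16 a6 3f 16

RES = [ 0xb0  0xbb  0xa6  0xb0  0x16  0xa6  0x3f  0x16 ]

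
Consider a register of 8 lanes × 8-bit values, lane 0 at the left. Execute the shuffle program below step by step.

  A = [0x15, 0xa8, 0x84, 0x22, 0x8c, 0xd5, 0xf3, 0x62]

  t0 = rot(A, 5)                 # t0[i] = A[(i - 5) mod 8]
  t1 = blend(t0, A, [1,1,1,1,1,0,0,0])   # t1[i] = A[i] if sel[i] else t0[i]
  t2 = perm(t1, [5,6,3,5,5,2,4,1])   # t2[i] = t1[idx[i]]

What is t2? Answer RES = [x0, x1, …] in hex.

→ t0 |22|8c|d5|f3|62|15|a8|84|
→ t1 |15|a8|84|22|8c|15|a8|84|
→ t2 |15|a8|22|15|15|84|8c|a8|

RES = [0x15, 0xa8, 0x22, 0x15, 0x15, 0x84, 0x8c, 0xa8]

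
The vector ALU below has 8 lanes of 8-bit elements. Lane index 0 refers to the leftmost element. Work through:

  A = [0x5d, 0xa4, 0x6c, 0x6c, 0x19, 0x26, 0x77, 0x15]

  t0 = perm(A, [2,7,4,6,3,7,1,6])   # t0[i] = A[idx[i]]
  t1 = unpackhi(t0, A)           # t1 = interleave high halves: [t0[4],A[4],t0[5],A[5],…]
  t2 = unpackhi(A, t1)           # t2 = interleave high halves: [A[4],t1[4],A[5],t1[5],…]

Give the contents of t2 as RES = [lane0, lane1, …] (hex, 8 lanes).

RES = [ 0x19  0xa4  0x26  0x77  0x77  0x77  0x15  0x15 ]

→ t0 |6c|15|19|77|6c|15|a4|77|
→ t1 |6c|19|15|26|a4|77|77|15|
→ t2 |19|a4|26|77|77|77|15|15|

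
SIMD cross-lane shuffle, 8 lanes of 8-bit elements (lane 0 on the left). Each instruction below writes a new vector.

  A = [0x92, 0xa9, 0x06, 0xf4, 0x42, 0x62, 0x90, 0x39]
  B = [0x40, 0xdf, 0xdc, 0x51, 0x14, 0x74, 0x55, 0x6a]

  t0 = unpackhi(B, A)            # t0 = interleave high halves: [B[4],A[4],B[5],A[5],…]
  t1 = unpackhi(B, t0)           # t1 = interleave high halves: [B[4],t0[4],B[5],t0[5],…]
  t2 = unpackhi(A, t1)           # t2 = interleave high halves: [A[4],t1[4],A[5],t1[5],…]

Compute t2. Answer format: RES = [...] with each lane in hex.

  t0: 14 42 74 62 55 90 6a 39
  t1: 14 55 74 90 55 6a 6a 39
  t2: 42 55 62 6a 90 6a 39 39

RES = [ 0x42  0x55  0x62  0x6a  0x90  0x6a  0x39  0x39 ]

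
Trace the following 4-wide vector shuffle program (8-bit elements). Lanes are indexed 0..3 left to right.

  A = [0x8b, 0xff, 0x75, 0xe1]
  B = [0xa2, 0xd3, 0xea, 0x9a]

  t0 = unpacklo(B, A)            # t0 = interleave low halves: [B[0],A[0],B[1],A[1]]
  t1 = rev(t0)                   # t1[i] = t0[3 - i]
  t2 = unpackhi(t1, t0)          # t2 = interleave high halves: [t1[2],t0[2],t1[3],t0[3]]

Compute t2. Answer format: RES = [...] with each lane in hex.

RES = [ 0x8b  0xd3  0xa2  0xff ]

  t0: a2 8b d3 ff
  t1: ff d3 8b a2
  t2: 8b d3 a2 ff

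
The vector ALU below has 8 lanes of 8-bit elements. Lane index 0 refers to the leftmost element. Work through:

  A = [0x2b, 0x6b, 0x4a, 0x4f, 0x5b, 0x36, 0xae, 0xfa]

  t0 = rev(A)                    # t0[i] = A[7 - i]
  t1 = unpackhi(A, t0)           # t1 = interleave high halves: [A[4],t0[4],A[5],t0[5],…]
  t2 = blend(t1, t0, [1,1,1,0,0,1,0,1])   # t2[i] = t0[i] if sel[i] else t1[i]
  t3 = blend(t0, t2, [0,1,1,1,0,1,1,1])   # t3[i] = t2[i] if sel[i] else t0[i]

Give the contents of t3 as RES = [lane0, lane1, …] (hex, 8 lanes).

t0 = [0xfa, 0xae, 0x36, 0x5b, 0x4f, 0x4a, 0x6b, 0x2b]
t1 = [0x5b, 0x4f, 0x36, 0x4a, 0xae, 0x6b, 0xfa, 0x2b]
t2 = [0xfa, 0xae, 0x36, 0x4a, 0xae, 0x4a, 0xfa, 0x2b]
t3 = [0xfa, 0xae, 0x36, 0x4a, 0x4f, 0x4a, 0xfa, 0x2b]

RES = [0xfa, 0xae, 0x36, 0x4a, 0x4f, 0x4a, 0xfa, 0x2b]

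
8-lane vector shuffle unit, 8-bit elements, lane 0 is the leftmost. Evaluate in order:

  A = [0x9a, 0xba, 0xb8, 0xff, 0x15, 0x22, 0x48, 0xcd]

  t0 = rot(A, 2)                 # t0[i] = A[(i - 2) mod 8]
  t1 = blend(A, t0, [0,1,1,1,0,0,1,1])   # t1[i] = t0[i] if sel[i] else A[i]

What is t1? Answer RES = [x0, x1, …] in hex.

  t0: 48 cd 9a ba b8 ff 15 22
  t1: 9a cd 9a ba 15 22 15 22

RES = [0x9a, 0xcd, 0x9a, 0xba, 0x15, 0x22, 0x15, 0x22]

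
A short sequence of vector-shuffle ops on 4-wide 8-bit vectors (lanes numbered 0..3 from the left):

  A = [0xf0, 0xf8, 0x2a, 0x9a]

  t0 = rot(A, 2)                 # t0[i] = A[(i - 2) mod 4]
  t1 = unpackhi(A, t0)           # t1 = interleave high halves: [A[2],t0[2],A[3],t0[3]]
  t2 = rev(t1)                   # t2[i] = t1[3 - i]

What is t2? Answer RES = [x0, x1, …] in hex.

RES = [0xf8, 0x9a, 0xf0, 0x2a]

t0 = [0x2a, 0x9a, 0xf0, 0xf8]
t1 = [0x2a, 0xf0, 0x9a, 0xf8]
t2 = [0xf8, 0x9a, 0xf0, 0x2a]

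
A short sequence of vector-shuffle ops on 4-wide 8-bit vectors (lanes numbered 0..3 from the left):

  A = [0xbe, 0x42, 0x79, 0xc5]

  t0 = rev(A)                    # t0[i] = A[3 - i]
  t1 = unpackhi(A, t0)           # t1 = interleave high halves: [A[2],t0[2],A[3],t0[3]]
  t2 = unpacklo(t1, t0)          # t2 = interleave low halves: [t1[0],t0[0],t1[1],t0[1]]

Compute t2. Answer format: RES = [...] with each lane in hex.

RES = [ 0x79  0xc5  0x42  0x79 ]

→ t0 |c5|79|42|be|
→ t1 |79|42|c5|be|
→ t2 |79|c5|42|79|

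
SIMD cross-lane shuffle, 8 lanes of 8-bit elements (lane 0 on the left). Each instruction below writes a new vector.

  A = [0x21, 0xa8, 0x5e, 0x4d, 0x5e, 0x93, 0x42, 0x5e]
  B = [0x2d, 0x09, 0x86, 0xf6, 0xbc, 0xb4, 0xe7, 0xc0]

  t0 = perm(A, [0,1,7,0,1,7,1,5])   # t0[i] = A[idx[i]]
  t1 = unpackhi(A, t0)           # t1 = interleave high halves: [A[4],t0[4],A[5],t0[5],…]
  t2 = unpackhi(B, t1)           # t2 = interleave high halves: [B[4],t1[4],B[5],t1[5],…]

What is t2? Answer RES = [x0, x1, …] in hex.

RES = [ 0xbc  0x42  0xb4  0xa8  0xe7  0x5e  0xc0  0x93 ]

  t0: 21 a8 5e 21 a8 5e a8 93
  t1: 5e a8 93 5e 42 a8 5e 93
  t2: bc 42 b4 a8 e7 5e c0 93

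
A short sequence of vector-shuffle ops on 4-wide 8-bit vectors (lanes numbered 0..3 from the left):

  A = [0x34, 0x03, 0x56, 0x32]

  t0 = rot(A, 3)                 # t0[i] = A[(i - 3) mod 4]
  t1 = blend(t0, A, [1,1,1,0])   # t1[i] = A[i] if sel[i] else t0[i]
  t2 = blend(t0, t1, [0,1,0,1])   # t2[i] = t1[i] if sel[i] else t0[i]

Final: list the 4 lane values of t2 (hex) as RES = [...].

RES = [ 0x03  0x03  0x32  0x34 ]

  t0: 03 56 32 34
  t1: 34 03 56 34
  t2: 03 03 32 34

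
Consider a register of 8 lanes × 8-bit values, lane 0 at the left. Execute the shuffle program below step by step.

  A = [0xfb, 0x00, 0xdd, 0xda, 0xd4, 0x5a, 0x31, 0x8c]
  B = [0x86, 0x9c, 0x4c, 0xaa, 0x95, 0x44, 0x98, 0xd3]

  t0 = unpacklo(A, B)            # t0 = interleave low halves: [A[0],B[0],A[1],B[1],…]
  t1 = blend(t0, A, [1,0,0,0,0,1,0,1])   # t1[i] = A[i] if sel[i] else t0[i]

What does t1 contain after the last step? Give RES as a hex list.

  t0: fb 86 00 9c dd 4c da aa
  t1: fb 86 00 9c dd 5a da 8c

RES = [0xfb, 0x86, 0x00, 0x9c, 0xdd, 0x5a, 0xda, 0x8c]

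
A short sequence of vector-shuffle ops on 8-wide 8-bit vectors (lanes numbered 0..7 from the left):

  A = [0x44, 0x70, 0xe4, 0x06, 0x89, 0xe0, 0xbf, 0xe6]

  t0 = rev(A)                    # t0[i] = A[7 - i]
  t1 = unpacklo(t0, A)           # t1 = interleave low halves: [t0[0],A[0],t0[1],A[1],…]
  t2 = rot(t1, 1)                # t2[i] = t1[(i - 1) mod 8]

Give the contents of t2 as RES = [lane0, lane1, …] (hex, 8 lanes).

  t0: e6 bf e0 89 06 e4 70 44
  t1: e6 44 bf 70 e0 e4 89 06
  t2: 06 e6 44 bf 70 e0 e4 89

RES = [0x06, 0xe6, 0x44, 0xbf, 0x70, 0xe0, 0xe4, 0x89]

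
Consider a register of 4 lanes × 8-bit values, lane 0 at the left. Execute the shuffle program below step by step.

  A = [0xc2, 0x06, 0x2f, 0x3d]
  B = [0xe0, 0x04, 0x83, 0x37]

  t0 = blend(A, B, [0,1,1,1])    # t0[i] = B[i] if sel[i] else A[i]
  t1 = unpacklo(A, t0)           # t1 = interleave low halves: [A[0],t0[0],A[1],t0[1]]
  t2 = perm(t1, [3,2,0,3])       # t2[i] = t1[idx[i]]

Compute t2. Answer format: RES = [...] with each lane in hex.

→ t0 |c2|04|83|37|
→ t1 |c2|c2|06|04|
→ t2 |04|06|c2|04|

RES = [0x04, 0x06, 0xc2, 0x04]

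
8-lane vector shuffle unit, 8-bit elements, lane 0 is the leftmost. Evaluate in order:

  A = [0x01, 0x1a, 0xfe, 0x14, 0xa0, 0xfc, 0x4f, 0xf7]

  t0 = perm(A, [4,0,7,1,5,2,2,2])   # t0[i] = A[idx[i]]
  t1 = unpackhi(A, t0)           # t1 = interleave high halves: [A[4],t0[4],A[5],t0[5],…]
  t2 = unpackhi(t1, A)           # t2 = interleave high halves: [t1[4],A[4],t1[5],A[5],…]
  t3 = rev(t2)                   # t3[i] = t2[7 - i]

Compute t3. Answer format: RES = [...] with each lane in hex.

RES = [0xf7, 0xfe, 0x4f, 0xf7, 0xfc, 0xfe, 0xa0, 0x4f]

t0 = [0xa0, 0x01, 0xf7, 0x1a, 0xfc, 0xfe, 0xfe, 0xfe]
t1 = [0xa0, 0xfc, 0xfc, 0xfe, 0x4f, 0xfe, 0xf7, 0xfe]
t2 = [0x4f, 0xa0, 0xfe, 0xfc, 0xf7, 0x4f, 0xfe, 0xf7]
t3 = [0xf7, 0xfe, 0x4f, 0xf7, 0xfc, 0xfe, 0xa0, 0x4f]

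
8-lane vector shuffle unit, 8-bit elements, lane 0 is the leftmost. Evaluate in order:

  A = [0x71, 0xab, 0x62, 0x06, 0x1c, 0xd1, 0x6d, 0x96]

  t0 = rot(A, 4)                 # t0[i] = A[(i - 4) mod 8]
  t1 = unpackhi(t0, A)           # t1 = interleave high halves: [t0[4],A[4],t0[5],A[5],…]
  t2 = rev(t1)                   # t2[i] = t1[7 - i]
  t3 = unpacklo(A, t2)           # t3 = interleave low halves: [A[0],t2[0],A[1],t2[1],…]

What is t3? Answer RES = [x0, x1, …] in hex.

RES = [ 0x71  0x96  0xab  0x06  0x62  0x6d  0x06  0x62 ]

→ t0 |1c|d1|6d|96|71|ab|62|06|
→ t1 |71|1c|ab|d1|62|6d|06|96|
→ t2 |96|06|6d|62|d1|ab|1c|71|
→ t3 |71|96|ab|06|62|6d|06|62|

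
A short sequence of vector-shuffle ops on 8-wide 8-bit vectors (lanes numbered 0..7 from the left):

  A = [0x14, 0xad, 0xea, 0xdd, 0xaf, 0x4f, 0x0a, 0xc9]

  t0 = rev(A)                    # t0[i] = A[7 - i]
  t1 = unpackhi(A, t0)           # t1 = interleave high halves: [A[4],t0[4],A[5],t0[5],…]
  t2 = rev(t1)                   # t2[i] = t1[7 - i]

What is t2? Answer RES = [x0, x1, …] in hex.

→ t0 |c9|0a|4f|af|dd|ea|ad|14|
→ t1 |af|dd|4f|ea|0a|ad|c9|14|
→ t2 |14|c9|ad|0a|ea|4f|dd|af|

RES = [0x14, 0xc9, 0xad, 0x0a, 0xea, 0x4f, 0xdd, 0xaf]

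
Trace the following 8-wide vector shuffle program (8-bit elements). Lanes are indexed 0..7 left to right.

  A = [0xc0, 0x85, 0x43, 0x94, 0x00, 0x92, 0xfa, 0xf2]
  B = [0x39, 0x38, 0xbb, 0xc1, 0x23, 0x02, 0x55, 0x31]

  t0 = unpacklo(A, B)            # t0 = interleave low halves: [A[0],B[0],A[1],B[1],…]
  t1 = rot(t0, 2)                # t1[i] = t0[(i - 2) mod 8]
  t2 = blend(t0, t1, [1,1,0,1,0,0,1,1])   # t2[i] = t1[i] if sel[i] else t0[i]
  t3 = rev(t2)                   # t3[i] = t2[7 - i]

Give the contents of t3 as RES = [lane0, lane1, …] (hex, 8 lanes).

→ t0 |c0|39|85|38|43|bb|94|c1|
→ t1 |94|c1|c0|39|85|38|43|bb|
→ t2 |94|c1|85|39|43|bb|43|bb|
→ t3 |bb|43|bb|43|39|85|c1|94|

RES = [ 0xbb  0x43  0xbb  0x43  0x39  0x85  0xc1  0x94 ]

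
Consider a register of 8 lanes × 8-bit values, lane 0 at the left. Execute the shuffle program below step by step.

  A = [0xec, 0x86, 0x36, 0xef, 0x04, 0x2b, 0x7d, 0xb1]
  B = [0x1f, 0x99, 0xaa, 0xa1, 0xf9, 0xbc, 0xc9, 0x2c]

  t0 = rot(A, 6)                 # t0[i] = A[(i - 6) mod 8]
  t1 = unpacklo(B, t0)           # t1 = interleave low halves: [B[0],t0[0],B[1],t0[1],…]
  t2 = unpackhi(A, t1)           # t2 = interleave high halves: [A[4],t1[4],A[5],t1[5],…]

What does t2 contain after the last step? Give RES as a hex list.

t0 = [0x36, 0xef, 0x04, 0x2b, 0x7d, 0xb1, 0xec, 0x86]
t1 = [0x1f, 0x36, 0x99, 0xef, 0xaa, 0x04, 0xa1, 0x2b]
t2 = [0x04, 0xaa, 0x2b, 0x04, 0x7d, 0xa1, 0xb1, 0x2b]

RES = [ 0x04  0xaa  0x2b  0x04  0x7d  0xa1  0xb1  0x2b ]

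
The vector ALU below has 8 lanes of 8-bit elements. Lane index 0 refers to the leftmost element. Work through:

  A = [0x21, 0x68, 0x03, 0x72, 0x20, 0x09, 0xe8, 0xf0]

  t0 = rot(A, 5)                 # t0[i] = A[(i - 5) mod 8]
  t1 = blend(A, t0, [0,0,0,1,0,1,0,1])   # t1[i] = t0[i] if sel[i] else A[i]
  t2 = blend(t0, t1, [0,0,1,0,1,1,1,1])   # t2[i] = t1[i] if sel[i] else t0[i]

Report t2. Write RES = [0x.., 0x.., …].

→ t0 |72|20|09|e8|f0|21|68|03|
→ t1 |21|68|03|e8|20|21|e8|03|
→ t2 |72|20|03|e8|20|21|e8|03|

RES = [0x72, 0x20, 0x03, 0xe8, 0x20, 0x21, 0xe8, 0x03]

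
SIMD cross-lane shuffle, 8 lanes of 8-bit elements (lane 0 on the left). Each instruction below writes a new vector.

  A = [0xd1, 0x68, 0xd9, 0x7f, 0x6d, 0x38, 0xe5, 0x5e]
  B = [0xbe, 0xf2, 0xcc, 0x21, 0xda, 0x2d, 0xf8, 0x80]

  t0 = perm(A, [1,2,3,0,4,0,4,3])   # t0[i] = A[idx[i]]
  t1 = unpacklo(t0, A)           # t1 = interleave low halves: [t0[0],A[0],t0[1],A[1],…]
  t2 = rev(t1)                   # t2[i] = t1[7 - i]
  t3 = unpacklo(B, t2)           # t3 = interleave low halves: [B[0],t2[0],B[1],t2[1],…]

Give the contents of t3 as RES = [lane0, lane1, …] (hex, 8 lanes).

RES = [0xbe, 0x7f, 0xf2, 0xd1, 0xcc, 0xd9, 0x21, 0x7f]

→ t0 |68|d9|7f|d1|6d|d1|6d|7f|
→ t1 |68|d1|d9|68|7f|d9|d1|7f|
→ t2 |7f|d1|d9|7f|68|d9|d1|68|
→ t3 |be|7f|f2|d1|cc|d9|21|7f|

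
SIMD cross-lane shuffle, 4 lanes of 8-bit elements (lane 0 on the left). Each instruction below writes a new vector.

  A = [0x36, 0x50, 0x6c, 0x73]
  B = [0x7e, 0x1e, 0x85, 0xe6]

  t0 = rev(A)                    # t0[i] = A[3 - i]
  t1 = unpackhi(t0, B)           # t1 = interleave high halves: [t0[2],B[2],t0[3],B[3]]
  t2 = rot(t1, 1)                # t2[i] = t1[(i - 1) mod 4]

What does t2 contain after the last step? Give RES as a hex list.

→ t0 |73|6c|50|36|
→ t1 |50|85|36|e6|
→ t2 |e6|50|85|36|

RES = [ 0xe6  0x50  0x85  0x36 ]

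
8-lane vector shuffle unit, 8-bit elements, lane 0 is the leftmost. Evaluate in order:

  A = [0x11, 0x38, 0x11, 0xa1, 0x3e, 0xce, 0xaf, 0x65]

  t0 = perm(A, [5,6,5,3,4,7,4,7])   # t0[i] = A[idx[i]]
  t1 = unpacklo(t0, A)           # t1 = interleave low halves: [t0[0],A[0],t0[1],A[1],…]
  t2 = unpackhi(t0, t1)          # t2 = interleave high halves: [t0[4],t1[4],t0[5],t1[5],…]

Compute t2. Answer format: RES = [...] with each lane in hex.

t0 = [0xce, 0xaf, 0xce, 0xa1, 0x3e, 0x65, 0x3e, 0x65]
t1 = [0xce, 0x11, 0xaf, 0x38, 0xce, 0x11, 0xa1, 0xa1]
t2 = [0x3e, 0xce, 0x65, 0x11, 0x3e, 0xa1, 0x65, 0xa1]

RES = [ 0x3e  0xce  0x65  0x11  0x3e  0xa1  0x65  0xa1 ]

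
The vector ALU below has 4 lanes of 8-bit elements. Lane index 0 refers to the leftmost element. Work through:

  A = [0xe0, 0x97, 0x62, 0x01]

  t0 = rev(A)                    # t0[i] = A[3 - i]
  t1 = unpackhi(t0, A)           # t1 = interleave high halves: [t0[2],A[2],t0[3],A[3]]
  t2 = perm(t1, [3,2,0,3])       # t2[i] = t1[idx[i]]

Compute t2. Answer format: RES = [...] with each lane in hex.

→ t0 |01|62|97|e0|
→ t1 |97|62|e0|01|
→ t2 |01|e0|97|01|

RES = [ 0x01  0xe0  0x97  0x01 ]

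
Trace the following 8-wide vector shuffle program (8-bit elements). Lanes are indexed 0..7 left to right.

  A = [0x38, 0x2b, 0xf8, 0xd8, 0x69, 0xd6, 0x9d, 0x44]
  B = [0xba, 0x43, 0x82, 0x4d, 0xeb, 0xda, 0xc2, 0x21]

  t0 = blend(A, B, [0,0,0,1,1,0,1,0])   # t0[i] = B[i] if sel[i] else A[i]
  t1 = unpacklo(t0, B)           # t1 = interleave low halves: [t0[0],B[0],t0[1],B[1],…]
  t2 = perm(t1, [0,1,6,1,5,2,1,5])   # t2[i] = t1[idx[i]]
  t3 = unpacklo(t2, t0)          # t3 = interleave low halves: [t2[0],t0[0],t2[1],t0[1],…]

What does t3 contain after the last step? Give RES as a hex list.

t0 = [0x38, 0x2b, 0xf8, 0x4d, 0xeb, 0xd6, 0xc2, 0x44]
t1 = [0x38, 0xba, 0x2b, 0x43, 0xf8, 0x82, 0x4d, 0x4d]
t2 = [0x38, 0xba, 0x4d, 0xba, 0x82, 0x2b, 0xba, 0x82]
t3 = [0x38, 0x38, 0xba, 0x2b, 0x4d, 0xf8, 0xba, 0x4d]

RES = [0x38, 0x38, 0xba, 0x2b, 0x4d, 0xf8, 0xba, 0x4d]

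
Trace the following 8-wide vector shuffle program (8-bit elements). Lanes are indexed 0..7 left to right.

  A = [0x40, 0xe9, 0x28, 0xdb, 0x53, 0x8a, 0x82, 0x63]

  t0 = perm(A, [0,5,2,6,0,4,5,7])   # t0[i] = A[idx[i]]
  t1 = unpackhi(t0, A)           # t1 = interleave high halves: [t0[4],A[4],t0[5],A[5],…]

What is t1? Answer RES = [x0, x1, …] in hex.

  t0: 40 8a 28 82 40 53 8a 63
  t1: 40 53 53 8a 8a 82 63 63

RES = [ 0x40  0x53  0x53  0x8a  0x8a  0x82  0x63  0x63 ]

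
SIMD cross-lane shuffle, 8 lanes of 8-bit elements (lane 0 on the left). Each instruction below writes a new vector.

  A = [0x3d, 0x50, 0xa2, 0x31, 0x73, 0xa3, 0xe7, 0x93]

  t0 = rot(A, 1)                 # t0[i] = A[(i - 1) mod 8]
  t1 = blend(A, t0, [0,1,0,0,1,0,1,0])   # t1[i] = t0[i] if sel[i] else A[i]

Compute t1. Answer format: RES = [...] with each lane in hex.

  t0: 93 3d 50 a2 31 73 a3 e7
  t1: 3d 3d a2 31 31 a3 a3 93

RES = [ 0x3d  0x3d  0xa2  0x31  0x31  0xa3  0xa3  0x93 ]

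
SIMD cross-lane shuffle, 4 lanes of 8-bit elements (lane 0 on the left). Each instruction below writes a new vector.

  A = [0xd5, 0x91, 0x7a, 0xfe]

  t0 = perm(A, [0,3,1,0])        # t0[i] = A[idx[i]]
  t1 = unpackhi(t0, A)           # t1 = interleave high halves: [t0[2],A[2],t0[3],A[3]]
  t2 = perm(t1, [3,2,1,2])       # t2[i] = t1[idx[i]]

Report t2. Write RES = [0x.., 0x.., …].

  t0: d5 fe 91 d5
  t1: 91 7a d5 fe
  t2: fe d5 7a d5

RES = [ 0xfe  0xd5  0x7a  0xd5 ]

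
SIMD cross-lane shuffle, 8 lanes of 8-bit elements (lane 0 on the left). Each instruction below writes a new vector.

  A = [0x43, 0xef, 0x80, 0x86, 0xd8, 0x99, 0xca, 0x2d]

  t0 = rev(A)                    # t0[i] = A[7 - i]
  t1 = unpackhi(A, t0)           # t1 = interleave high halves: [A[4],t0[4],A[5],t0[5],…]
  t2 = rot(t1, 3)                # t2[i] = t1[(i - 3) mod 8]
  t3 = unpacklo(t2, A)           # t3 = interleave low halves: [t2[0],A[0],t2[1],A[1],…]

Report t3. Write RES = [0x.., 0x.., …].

t0 = [0x2d, 0xca, 0x99, 0xd8, 0x86, 0x80, 0xef, 0x43]
t1 = [0xd8, 0x86, 0x99, 0x80, 0xca, 0xef, 0x2d, 0x43]
t2 = [0xef, 0x2d, 0x43, 0xd8, 0x86, 0x99, 0x80, 0xca]
t3 = [0xef, 0x43, 0x2d, 0xef, 0x43, 0x80, 0xd8, 0x86]

RES = [ 0xef  0x43  0x2d  0xef  0x43  0x80  0xd8  0x86 ]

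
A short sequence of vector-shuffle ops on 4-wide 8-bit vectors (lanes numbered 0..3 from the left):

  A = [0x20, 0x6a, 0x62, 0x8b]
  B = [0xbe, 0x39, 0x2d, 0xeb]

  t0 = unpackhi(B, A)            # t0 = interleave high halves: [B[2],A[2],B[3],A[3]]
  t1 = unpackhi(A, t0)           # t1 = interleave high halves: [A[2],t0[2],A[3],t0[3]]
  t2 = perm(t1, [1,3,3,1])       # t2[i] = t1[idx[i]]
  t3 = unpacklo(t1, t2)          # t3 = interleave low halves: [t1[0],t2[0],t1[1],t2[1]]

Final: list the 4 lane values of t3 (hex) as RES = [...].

RES = [ 0x62  0xeb  0xeb  0x8b ]

t0 = [0x2d, 0x62, 0xeb, 0x8b]
t1 = [0x62, 0xeb, 0x8b, 0x8b]
t2 = [0xeb, 0x8b, 0x8b, 0xeb]
t3 = [0x62, 0xeb, 0xeb, 0x8b]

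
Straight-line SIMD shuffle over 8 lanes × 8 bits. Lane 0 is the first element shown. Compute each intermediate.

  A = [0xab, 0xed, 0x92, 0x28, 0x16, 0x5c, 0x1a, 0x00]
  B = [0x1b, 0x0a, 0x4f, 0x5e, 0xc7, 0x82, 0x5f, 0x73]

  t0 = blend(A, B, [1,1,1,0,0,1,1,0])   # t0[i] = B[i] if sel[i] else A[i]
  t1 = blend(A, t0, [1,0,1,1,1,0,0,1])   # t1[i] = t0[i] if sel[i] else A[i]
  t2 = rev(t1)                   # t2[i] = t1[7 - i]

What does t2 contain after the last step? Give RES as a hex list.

t0 = [0x1b, 0x0a, 0x4f, 0x28, 0x16, 0x82, 0x5f, 0x00]
t1 = [0x1b, 0xed, 0x4f, 0x28, 0x16, 0x5c, 0x1a, 0x00]
t2 = [0x00, 0x1a, 0x5c, 0x16, 0x28, 0x4f, 0xed, 0x1b]

RES = [0x00, 0x1a, 0x5c, 0x16, 0x28, 0x4f, 0xed, 0x1b]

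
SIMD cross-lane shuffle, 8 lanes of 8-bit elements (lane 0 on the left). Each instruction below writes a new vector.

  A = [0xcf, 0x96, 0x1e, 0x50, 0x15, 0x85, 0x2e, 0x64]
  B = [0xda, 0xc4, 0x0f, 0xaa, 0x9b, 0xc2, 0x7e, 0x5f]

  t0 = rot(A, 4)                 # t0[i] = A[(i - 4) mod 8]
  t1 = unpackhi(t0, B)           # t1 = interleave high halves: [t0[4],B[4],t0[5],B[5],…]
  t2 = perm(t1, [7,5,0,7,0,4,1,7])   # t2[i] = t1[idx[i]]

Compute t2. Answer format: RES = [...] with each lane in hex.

  t0: 15 85 2e 64 cf 96 1e 50
  t1: cf 9b 96 c2 1e 7e 50 5f
  t2: 5f 7e cf 5f cf 1e 9b 5f

RES = [0x5f, 0x7e, 0xcf, 0x5f, 0xcf, 0x1e, 0x9b, 0x5f]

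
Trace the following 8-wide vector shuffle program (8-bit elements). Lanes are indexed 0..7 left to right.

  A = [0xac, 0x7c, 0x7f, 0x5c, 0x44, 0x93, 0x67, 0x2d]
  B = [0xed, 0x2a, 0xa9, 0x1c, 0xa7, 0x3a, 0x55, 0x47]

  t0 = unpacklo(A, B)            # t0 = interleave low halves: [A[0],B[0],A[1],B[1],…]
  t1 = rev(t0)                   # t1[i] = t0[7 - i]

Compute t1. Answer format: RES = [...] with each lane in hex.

→ t0 |ac|ed|7c|2a|7f|a9|5c|1c|
→ t1 |1c|5c|a9|7f|2a|7c|ed|ac|

RES = [ 0x1c  0x5c  0xa9  0x7f  0x2a  0x7c  0xed  0xac ]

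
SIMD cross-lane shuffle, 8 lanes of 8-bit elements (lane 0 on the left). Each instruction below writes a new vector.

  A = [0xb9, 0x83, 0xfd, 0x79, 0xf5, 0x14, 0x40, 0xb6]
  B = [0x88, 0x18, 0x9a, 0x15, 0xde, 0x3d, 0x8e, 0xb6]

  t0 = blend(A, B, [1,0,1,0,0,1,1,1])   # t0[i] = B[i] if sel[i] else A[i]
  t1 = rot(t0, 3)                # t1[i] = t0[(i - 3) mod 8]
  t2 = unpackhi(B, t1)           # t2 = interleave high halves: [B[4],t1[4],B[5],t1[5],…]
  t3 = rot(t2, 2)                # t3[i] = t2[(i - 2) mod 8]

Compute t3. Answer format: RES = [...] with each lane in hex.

RES = [0xb6, 0xf5, 0xde, 0x83, 0x3d, 0x9a, 0x8e, 0x79]

→ t0 |88|83|9a|79|f5|3d|8e|b6|
→ t1 |3d|8e|b6|88|83|9a|79|f5|
→ t2 |de|83|3d|9a|8e|79|b6|f5|
→ t3 |b6|f5|de|83|3d|9a|8e|79|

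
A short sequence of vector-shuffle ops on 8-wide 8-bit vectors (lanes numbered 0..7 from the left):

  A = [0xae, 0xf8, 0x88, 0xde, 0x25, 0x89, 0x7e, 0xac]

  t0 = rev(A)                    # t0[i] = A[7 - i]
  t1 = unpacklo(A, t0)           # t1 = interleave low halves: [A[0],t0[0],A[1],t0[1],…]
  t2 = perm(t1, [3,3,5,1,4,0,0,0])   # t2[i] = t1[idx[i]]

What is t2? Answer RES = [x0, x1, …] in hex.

t0 = [0xac, 0x7e, 0x89, 0x25, 0xde, 0x88, 0xf8, 0xae]
t1 = [0xae, 0xac, 0xf8, 0x7e, 0x88, 0x89, 0xde, 0x25]
t2 = [0x7e, 0x7e, 0x89, 0xac, 0x88, 0xae, 0xae, 0xae]

RES = [0x7e, 0x7e, 0x89, 0xac, 0x88, 0xae, 0xae, 0xae]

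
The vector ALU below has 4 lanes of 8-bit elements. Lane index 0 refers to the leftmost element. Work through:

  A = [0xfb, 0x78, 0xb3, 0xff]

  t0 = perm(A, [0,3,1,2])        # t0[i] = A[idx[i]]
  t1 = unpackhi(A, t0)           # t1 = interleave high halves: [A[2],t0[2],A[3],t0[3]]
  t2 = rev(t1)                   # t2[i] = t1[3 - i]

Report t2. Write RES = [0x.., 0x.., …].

RES = [0xb3, 0xff, 0x78, 0xb3]

t0 = [0xfb, 0xff, 0x78, 0xb3]
t1 = [0xb3, 0x78, 0xff, 0xb3]
t2 = [0xb3, 0xff, 0x78, 0xb3]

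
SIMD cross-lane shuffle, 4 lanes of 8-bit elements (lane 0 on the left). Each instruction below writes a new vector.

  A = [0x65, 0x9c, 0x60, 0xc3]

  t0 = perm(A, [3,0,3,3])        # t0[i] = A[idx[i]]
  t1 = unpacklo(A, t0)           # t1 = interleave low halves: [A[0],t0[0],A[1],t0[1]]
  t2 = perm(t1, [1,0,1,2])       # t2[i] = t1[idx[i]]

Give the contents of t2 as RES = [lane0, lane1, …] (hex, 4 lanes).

RES = [0xc3, 0x65, 0xc3, 0x9c]

→ t0 |c3|65|c3|c3|
→ t1 |65|c3|9c|65|
→ t2 |c3|65|c3|9c|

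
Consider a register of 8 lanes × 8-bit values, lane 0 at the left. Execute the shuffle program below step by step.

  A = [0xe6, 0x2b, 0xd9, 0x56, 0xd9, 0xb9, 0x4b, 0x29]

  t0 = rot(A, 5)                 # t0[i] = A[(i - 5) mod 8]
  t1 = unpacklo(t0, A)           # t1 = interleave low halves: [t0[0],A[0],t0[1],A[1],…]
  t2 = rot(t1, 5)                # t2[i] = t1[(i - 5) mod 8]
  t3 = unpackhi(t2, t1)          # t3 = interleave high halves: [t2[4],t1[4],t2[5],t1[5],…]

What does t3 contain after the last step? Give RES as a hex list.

  t0: 56 d9 b9 4b 29 e6 2b d9
  t1: 56 e6 d9 2b b9 d9 4b 56
  t2: 2b b9 d9 4b 56 56 e6 d9
  t3: 56 b9 56 d9 e6 4b d9 56

RES = [0x56, 0xb9, 0x56, 0xd9, 0xe6, 0x4b, 0xd9, 0x56]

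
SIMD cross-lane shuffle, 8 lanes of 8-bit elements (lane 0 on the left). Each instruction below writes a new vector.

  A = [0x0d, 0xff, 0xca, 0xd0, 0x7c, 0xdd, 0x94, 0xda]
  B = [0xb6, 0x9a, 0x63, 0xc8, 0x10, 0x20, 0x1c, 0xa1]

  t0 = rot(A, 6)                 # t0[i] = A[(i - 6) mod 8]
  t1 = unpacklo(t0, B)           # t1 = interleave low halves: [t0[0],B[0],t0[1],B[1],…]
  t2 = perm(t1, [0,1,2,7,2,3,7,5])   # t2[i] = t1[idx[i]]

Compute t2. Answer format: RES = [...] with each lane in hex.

  t0: ca d0 7c dd 94 da 0d ff
  t1: ca b6 d0 9a 7c 63 dd c8
  t2: ca b6 d0 c8 d0 9a c8 63

RES = [ 0xca  0xb6  0xd0  0xc8  0xd0  0x9a  0xc8  0x63 ]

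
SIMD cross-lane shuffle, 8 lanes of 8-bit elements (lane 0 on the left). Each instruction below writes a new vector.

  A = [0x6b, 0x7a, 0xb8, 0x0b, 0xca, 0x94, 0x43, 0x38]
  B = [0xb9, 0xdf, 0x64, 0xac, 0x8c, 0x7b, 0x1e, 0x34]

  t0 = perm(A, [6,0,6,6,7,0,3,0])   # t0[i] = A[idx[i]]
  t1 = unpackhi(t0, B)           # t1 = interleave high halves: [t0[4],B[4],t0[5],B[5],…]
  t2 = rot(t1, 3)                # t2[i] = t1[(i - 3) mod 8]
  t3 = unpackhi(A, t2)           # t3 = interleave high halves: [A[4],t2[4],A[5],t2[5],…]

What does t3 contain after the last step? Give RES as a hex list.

RES = [ 0xca  0x8c  0x94  0x6b  0x43  0x7b  0x38  0x0b ]

t0 = [0x43, 0x6b, 0x43, 0x43, 0x38, 0x6b, 0x0b, 0x6b]
t1 = [0x38, 0x8c, 0x6b, 0x7b, 0x0b, 0x1e, 0x6b, 0x34]
t2 = [0x1e, 0x6b, 0x34, 0x38, 0x8c, 0x6b, 0x7b, 0x0b]
t3 = [0xca, 0x8c, 0x94, 0x6b, 0x43, 0x7b, 0x38, 0x0b]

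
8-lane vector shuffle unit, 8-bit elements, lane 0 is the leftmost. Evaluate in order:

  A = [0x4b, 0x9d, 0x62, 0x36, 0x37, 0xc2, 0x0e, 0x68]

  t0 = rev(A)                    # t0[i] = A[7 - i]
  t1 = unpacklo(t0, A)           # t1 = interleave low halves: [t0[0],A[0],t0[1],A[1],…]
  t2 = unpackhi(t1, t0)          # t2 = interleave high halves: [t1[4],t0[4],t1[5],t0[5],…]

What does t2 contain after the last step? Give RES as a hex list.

→ t0 |68|0e|c2|37|36|62|9d|4b|
→ t1 |68|4b|0e|9d|c2|62|37|36|
→ t2 |c2|36|62|62|37|9d|36|4b|

RES = [0xc2, 0x36, 0x62, 0x62, 0x37, 0x9d, 0x36, 0x4b]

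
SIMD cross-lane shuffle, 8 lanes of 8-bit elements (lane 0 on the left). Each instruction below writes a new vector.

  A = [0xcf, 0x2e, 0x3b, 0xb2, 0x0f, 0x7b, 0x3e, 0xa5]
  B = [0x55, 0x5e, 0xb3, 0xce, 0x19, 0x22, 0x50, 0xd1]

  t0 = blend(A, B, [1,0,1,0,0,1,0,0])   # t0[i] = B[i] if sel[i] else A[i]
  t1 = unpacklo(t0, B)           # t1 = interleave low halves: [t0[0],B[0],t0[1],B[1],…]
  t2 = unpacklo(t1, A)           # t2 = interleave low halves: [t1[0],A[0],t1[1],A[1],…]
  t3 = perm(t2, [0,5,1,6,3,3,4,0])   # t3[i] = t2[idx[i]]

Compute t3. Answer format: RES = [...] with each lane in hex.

→ t0 |55|2e|b3|b2|0f|22|3e|a5|
→ t1 |55|55|2e|5e|b3|b3|b2|ce|
→ t2 |55|cf|55|2e|2e|3b|5e|b2|
→ t3 |55|3b|cf|5e|2e|2e|2e|55|

RES = [0x55, 0x3b, 0xcf, 0x5e, 0x2e, 0x2e, 0x2e, 0x55]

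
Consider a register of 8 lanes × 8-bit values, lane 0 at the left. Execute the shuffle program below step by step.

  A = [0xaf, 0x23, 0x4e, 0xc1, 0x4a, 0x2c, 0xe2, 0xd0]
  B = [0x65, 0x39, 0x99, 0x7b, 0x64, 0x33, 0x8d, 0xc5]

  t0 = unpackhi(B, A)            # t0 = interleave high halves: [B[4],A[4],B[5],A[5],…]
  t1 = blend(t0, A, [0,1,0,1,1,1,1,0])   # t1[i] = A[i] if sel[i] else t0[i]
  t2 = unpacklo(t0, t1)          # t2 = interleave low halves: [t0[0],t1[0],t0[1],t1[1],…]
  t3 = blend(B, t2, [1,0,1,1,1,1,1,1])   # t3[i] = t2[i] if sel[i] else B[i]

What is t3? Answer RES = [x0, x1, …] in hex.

RES = [0x64, 0x39, 0x4a, 0x23, 0x33, 0x33, 0x2c, 0xc1]

t0 = [0x64, 0x4a, 0x33, 0x2c, 0x8d, 0xe2, 0xc5, 0xd0]
t1 = [0x64, 0x23, 0x33, 0xc1, 0x4a, 0x2c, 0xe2, 0xd0]
t2 = [0x64, 0x64, 0x4a, 0x23, 0x33, 0x33, 0x2c, 0xc1]
t3 = [0x64, 0x39, 0x4a, 0x23, 0x33, 0x33, 0x2c, 0xc1]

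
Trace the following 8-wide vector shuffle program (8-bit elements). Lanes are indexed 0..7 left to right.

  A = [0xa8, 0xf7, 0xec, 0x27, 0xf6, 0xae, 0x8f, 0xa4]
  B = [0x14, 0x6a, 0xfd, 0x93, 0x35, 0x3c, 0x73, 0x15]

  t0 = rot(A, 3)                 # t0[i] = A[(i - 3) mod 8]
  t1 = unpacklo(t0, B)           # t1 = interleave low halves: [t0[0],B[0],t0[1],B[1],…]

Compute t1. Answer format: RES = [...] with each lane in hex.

RES = [0xae, 0x14, 0x8f, 0x6a, 0xa4, 0xfd, 0xa8, 0x93]

→ t0 |ae|8f|a4|a8|f7|ec|27|f6|
→ t1 |ae|14|8f|6a|a4|fd|a8|93|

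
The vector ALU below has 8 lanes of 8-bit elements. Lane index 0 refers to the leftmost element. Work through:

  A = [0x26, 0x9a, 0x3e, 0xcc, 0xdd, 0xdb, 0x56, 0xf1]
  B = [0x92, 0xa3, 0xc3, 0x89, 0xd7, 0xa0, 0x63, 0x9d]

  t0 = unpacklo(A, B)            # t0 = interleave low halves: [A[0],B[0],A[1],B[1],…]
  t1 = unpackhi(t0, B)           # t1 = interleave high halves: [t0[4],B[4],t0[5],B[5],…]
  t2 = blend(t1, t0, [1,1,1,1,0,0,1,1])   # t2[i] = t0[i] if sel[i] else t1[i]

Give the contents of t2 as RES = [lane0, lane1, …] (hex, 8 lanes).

  t0: 26 92 9a a3 3e c3 cc 89
  t1: 3e d7 c3 a0 cc 63 89 9d
  t2: 26 92 9a a3 cc 63 cc 89

RES = [0x26, 0x92, 0x9a, 0xa3, 0xcc, 0x63, 0xcc, 0x89]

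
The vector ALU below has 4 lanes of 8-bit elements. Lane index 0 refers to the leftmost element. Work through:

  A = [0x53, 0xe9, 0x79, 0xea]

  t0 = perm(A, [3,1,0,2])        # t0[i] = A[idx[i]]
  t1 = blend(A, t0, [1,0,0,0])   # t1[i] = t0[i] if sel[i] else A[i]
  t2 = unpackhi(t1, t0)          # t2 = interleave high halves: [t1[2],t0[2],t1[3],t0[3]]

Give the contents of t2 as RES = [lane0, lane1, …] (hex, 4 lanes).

t0 = [0xea, 0xe9, 0x53, 0x79]
t1 = [0xea, 0xe9, 0x79, 0xea]
t2 = [0x79, 0x53, 0xea, 0x79]

RES = [ 0x79  0x53  0xea  0x79 ]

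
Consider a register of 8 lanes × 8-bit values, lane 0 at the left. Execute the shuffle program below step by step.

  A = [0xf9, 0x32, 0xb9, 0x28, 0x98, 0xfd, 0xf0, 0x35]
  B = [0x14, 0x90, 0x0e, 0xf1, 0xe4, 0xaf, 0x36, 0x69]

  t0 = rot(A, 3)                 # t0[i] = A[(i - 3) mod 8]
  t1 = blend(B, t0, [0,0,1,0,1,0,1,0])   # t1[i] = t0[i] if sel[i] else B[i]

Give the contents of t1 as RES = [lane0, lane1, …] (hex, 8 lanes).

t0 = [0xfd, 0xf0, 0x35, 0xf9, 0x32, 0xb9, 0x28, 0x98]
t1 = [0x14, 0x90, 0x35, 0xf1, 0x32, 0xaf, 0x28, 0x69]

RES = [ 0x14  0x90  0x35  0xf1  0x32  0xaf  0x28  0x69 ]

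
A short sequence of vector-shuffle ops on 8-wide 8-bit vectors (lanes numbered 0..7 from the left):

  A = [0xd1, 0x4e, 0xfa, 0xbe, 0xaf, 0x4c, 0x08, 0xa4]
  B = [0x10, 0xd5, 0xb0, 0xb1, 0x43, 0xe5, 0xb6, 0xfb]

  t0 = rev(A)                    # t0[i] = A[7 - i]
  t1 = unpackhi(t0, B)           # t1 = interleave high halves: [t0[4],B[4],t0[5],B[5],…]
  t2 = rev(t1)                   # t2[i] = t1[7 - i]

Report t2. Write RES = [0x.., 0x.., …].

RES = [0xfb, 0xd1, 0xb6, 0x4e, 0xe5, 0xfa, 0x43, 0xbe]

t0 = [0xa4, 0x08, 0x4c, 0xaf, 0xbe, 0xfa, 0x4e, 0xd1]
t1 = [0xbe, 0x43, 0xfa, 0xe5, 0x4e, 0xb6, 0xd1, 0xfb]
t2 = [0xfb, 0xd1, 0xb6, 0x4e, 0xe5, 0xfa, 0x43, 0xbe]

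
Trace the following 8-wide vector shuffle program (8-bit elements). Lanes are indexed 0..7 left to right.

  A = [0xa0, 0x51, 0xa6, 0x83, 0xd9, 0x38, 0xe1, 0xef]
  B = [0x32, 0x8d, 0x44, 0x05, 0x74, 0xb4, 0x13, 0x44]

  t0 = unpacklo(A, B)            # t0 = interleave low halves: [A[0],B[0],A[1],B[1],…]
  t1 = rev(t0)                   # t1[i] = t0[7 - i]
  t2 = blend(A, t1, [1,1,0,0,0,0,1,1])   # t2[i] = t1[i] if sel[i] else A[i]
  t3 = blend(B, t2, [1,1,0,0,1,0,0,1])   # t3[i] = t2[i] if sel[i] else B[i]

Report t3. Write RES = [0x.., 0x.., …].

RES = [ 0x05  0x83  0x44  0x05  0xd9  0xb4  0x13  0xa0 ]

→ t0 |a0|32|51|8d|a6|44|83|05|
→ t1 |05|83|44|a6|8d|51|32|a0|
→ t2 |05|83|a6|83|d9|38|32|a0|
→ t3 |05|83|44|05|d9|b4|13|a0|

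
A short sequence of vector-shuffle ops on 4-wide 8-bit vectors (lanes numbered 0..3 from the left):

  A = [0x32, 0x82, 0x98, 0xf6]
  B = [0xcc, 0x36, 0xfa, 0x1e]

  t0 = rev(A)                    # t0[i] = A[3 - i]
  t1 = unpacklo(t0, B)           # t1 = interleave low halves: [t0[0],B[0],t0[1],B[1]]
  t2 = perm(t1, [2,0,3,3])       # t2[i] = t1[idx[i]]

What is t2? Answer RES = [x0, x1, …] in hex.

t0 = [0xf6, 0x98, 0x82, 0x32]
t1 = [0xf6, 0xcc, 0x98, 0x36]
t2 = [0x98, 0xf6, 0x36, 0x36]

RES = [0x98, 0xf6, 0x36, 0x36]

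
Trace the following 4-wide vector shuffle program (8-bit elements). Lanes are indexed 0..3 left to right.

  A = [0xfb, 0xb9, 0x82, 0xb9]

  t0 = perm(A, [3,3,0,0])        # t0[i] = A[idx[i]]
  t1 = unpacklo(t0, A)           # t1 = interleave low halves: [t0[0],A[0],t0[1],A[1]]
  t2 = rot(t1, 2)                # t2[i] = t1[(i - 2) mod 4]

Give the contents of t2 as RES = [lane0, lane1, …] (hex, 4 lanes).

t0 = [0xb9, 0xb9, 0xfb, 0xfb]
t1 = [0xb9, 0xfb, 0xb9, 0xb9]
t2 = [0xb9, 0xb9, 0xb9, 0xfb]

RES = [ 0xb9  0xb9  0xb9  0xfb ]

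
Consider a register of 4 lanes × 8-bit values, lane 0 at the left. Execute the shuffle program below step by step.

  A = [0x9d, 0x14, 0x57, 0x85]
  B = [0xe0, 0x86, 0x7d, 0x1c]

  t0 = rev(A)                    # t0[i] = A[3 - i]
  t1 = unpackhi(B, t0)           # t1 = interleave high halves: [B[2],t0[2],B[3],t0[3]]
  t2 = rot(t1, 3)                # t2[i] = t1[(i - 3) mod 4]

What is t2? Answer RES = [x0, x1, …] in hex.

→ t0 |85|57|14|9d|
→ t1 |7d|14|1c|9d|
→ t2 |14|1c|9d|7d|

RES = [0x14, 0x1c, 0x9d, 0x7d]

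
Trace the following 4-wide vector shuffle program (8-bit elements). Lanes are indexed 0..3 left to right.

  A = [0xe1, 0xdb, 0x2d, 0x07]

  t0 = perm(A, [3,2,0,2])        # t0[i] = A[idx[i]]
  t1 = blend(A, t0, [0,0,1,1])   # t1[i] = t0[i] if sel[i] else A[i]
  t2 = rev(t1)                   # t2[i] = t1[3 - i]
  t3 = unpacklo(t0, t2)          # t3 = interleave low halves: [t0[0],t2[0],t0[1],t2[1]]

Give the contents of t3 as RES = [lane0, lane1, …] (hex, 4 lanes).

RES = [ 0x07  0x2d  0x2d  0xe1 ]

  t0: 07 2d e1 2d
  t1: e1 db e1 2d
  t2: 2d e1 db e1
  t3: 07 2d 2d e1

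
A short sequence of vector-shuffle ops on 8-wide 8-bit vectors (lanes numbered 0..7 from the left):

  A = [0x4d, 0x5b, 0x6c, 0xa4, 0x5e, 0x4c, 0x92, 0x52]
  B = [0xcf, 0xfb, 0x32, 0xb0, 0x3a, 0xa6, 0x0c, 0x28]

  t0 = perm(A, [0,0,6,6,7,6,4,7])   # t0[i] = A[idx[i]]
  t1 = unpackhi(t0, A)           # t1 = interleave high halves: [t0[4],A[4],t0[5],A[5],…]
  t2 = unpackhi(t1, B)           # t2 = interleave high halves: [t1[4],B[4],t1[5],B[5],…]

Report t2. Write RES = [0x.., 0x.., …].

RES = [0x5e, 0x3a, 0x92, 0xa6, 0x52, 0x0c, 0x52, 0x28]

→ t0 |4d|4d|92|92|52|92|5e|52|
→ t1 |52|5e|92|4c|5e|92|52|52|
→ t2 |5e|3a|92|a6|52|0c|52|28|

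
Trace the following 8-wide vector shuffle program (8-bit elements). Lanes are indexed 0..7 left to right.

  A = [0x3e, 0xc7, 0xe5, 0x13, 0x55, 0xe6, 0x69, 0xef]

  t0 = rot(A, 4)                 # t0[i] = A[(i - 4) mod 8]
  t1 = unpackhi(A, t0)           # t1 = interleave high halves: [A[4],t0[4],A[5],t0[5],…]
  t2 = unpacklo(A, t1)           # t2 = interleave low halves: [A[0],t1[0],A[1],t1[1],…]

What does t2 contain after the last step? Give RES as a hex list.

RES = [ 0x3e  0x55  0xc7  0x3e  0xe5  0xe6  0x13  0xc7 ]

  t0: 55 e6 69 ef 3e c7 e5 13
  t1: 55 3e e6 c7 69 e5 ef 13
  t2: 3e 55 c7 3e e5 e6 13 c7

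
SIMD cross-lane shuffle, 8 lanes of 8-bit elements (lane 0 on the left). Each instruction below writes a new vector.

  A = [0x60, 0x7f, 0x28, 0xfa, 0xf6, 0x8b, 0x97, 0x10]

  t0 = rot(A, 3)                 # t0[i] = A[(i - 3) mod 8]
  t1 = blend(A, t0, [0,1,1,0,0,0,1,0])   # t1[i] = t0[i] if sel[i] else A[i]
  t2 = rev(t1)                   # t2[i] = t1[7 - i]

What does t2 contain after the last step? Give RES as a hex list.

RES = [ 0x10  0xfa  0x8b  0xf6  0xfa  0x10  0x97  0x60 ]

t0 = [0x8b, 0x97, 0x10, 0x60, 0x7f, 0x28, 0xfa, 0xf6]
t1 = [0x60, 0x97, 0x10, 0xfa, 0xf6, 0x8b, 0xfa, 0x10]
t2 = [0x10, 0xfa, 0x8b, 0xf6, 0xfa, 0x10, 0x97, 0x60]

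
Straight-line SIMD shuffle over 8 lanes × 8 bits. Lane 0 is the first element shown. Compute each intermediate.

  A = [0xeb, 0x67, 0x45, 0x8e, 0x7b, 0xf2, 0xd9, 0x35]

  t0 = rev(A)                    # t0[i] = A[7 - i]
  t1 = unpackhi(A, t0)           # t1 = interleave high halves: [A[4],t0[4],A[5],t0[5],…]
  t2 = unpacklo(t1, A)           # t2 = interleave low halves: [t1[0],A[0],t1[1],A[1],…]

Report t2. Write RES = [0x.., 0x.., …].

RES = [0x7b, 0xeb, 0x8e, 0x67, 0xf2, 0x45, 0x45, 0x8e]

t0 = [0x35, 0xd9, 0xf2, 0x7b, 0x8e, 0x45, 0x67, 0xeb]
t1 = [0x7b, 0x8e, 0xf2, 0x45, 0xd9, 0x67, 0x35, 0xeb]
t2 = [0x7b, 0xeb, 0x8e, 0x67, 0xf2, 0x45, 0x45, 0x8e]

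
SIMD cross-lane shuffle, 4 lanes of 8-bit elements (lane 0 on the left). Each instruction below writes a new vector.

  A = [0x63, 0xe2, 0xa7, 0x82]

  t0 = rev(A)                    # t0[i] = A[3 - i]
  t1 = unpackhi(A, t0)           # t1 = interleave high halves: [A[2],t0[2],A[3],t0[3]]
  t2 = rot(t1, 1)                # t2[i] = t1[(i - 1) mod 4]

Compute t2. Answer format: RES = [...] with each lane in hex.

RES = [0x63, 0xa7, 0xe2, 0x82]

  t0: 82 a7 e2 63
  t1: a7 e2 82 63
  t2: 63 a7 e2 82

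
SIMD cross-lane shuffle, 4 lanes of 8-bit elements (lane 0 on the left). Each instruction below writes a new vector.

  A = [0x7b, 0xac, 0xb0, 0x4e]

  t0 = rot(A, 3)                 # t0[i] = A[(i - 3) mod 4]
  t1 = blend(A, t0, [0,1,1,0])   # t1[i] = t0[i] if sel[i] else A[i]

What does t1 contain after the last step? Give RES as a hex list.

→ t0 |ac|b0|4e|7b|
→ t1 |7b|b0|4e|4e|

RES = [0x7b, 0xb0, 0x4e, 0x4e]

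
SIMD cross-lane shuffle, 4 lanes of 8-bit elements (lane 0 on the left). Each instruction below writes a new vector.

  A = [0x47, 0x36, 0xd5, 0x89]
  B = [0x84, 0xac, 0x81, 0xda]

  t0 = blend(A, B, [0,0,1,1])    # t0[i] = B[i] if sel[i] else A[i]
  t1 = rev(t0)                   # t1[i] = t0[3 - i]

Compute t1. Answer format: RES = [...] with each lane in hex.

→ t0 |47|36|81|da|
→ t1 |da|81|36|47|

RES = [ 0xda  0x81  0x36  0x47 ]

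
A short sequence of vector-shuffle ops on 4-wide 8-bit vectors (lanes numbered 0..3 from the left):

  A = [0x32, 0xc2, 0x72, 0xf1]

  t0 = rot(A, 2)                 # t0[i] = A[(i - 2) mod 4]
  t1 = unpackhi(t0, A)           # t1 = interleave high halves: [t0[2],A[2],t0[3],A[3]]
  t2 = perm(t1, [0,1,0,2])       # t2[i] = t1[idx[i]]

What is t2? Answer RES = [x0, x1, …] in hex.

RES = [ 0x32  0x72  0x32  0xc2 ]

t0 = [0x72, 0xf1, 0x32, 0xc2]
t1 = [0x32, 0x72, 0xc2, 0xf1]
t2 = [0x32, 0x72, 0x32, 0xc2]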